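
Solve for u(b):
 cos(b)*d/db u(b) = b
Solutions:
 u(b) = C1 + Integral(b/cos(b), b)


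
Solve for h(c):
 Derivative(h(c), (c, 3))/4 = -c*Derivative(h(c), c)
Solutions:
 h(c) = C1 + Integral(C2*airyai(-2^(2/3)*c) + C3*airybi(-2^(2/3)*c), c)


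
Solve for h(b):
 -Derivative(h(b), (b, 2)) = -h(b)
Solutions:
 h(b) = C1*exp(-b) + C2*exp(b)


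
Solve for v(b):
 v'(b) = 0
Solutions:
 v(b) = C1


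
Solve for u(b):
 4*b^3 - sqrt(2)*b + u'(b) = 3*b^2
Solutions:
 u(b) = C1 - b^4 + b^3 + sqrt(2)*b^2/2


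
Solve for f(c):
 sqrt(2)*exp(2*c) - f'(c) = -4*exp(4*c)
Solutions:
 f(c) = C1 + exp(4*c) + sqrt(2)*exp(2*c)/2


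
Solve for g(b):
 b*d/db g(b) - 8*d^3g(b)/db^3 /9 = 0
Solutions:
 g(b) = C1 + Integral(C2*airyai(3^(2/3)*b/2) + C3*airybi(3^(2/3)*b/2), b)


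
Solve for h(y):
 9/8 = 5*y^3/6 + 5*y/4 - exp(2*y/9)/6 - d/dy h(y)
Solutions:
 h(y) = C1 + 5*y^4/24 + 5*y^2/8 - 9*y/8 - 3*exp(2*y/9)/4


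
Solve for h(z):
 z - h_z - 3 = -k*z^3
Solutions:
 h(z) = C1 + k*z^4/4 + z^2/2 - 3*z


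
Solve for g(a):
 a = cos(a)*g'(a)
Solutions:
 g(a) = C1 + Integral(a/cos(a), a)


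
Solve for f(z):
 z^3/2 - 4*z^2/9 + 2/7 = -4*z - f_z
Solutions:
 f(z) = C1 - z^4/8 + 4*z^3/27 - 2*z^2 - 2*z/7


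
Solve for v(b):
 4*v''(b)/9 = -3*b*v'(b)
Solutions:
 v(b) = C1 + C2*erf(3*sqrt(6)*b/4)


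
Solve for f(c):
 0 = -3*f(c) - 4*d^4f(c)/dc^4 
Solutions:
 f(c) = (C1*sin(3^(1/4)*c/2) + C2*cos(3^(1/4)*c/2))*exp(-3^(1/4)*c/2) + (C3*sin(3^(1/4)*c/2) + C4*cos(3^(1/4)*c/2))*exp(3^(1/4)*c/2)


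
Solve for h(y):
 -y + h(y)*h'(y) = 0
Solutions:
 h(y) = -sqrt(C1 + y^2)
 h(y) = sqrt(C1 + y^2)


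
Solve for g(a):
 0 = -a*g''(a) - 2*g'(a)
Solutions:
 g(a) = C1 + C2/a


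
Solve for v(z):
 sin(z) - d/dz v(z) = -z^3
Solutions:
 v(z) = C1 + z^4/4 - cos(z)


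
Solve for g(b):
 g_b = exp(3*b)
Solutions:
 g(b) = C1 + exp(3*b)/3


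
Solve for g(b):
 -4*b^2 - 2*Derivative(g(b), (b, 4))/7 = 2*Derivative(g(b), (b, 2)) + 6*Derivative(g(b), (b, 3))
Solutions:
 g(b) = C1 + C2*b + C3*exp(b*(-21 + sqrt(413))/2) + C4*exp(-b*(sqrt(413) + 21)/2) - b^4/6 + 2*b^3 - 124*b^2/7


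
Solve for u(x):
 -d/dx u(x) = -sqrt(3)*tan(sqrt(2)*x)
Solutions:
 u(x) = C1 - sqrt(6)*log(cos(sqrt(2)*x))/2


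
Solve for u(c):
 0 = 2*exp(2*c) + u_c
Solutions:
 u(c) = C1 - exp(2*c)


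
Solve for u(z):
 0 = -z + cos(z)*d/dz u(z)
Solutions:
 u(z) = C1 + Integral(z/cos(z), z)


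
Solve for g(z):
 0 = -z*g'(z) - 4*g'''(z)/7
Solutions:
 g(z) = C1 + Integral(C2*airyai(-14^(1/3)*z/2) + C3*airybi(-14^(1/3)*z/2), z)


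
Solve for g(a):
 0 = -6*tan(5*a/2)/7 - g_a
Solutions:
 g(a) = C1 + 12*log(cos(5*a/2))/35


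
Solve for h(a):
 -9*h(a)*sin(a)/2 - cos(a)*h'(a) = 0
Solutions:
 h(a) = C1*cos(a)^(9/2)


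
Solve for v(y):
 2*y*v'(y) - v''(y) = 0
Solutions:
 v(y) = C1 + C2*erfi(y)


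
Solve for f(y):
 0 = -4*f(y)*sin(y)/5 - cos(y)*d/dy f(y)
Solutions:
 f(y) = C1*cos(y)^(4/5)


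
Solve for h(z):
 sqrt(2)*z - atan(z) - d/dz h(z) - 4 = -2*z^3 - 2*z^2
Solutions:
 h(z) = C1 + z^4/2 + 2*z^3/3 + sqrt(2)*z^2/2 - z*atan(z) - 4*z + log(z^2 + 1)/2


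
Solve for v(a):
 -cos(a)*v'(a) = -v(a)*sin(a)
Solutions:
 v(a) = C1/cos(a)


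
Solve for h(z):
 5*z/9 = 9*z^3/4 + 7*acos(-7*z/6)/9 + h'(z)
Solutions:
 h(z) = C1 - 9*z^4/16 + 5*z^2/18 - 7*z*acos(-7*z/6)/9 - sqrt(36 - 49*z^2)/9


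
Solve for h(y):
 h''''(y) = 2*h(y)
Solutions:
 h(y) = C1*exp(-2^(1/4)*y) + C2*exp(2^(1/4)*y) + C3*sin(2^(1/4)*y) + C4*cos(2^(1/4)*y)


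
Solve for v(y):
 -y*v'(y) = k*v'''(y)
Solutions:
 v(y) = C1 + Integral(C2*airyai(y*(-1/k)^(1/3)) + C3*airybi(y*(-1/k)^(1/3)), y)


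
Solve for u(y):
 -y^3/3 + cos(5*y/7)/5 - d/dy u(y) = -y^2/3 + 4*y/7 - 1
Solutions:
 u(y) = C1 - y^4/12 + y^3/9 - 2*y^2/7 + y + 7*sin(5*y/7)/25


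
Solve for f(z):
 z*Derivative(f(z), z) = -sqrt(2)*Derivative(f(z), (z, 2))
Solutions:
 f(z) = C1 + C2*erf(2^(1/4)*z/2)


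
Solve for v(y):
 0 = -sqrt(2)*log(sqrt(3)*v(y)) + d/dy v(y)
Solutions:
 -sqrt(2)*Integral(1/(2*log(_y) + log(3)), (_y, v(y))) = C1 - y


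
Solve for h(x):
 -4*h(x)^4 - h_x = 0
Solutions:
 h(x) = (-3^(2/3) - 3*3^(1/6)*I)*(1/(C1 + 4*x))^(1/3)/6
 h(x) = (-3^(2/3) + 3*3^(1/6)*I)*(1/(C1 + 4*x))^(1/3)/6
 h(x) = (1/(C1 + 12*x))^(1/3)


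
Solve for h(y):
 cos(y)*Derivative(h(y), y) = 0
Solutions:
 h(y) = C1


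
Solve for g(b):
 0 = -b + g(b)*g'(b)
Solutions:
 g(b) = -sqrt(C1 + b^2)
 g(b) = sqrt(C1 + b^2)


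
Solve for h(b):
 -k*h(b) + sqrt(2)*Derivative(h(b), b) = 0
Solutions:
 h(b) = C1*exp(sqrt(2)*b*k/2)


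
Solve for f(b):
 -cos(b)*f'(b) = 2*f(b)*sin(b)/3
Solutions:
 f(b) = C1*cos(b)^(2/3)


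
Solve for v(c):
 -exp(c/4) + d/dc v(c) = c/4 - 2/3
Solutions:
 v(c) = C1 + c^2/8 - 2*c/3 + 4*exp(c/4)


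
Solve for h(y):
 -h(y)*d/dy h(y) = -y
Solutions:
 h(y) = -sqrt(C1 + y^2)
 h(y) = sqrt(C1 + y^2)


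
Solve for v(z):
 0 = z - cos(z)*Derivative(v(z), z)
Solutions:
 v(z) = C1 + Integral(z/cos(z), z)


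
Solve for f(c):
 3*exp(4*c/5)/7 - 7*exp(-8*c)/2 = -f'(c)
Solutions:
 f(c) = C1 - 15*exp(4*c/5)/28 - 7*exp(-8*c)/16


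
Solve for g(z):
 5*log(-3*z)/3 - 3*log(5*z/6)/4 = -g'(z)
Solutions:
 g(z) = C1 - 11*z*log(z)/12 + z*(-20*log(3) - 9*log(6) + 11 + 9*log(5) - 20*I*pi)/12


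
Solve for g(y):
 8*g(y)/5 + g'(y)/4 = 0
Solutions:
 g(y) = C1*exp(-32*y/5)


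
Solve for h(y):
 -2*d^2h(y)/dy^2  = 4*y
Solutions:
 h(y) = C1 + C2*y - y^3/3


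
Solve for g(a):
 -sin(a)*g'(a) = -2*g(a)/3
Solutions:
 g(a) = C1*(cos(a) - 1)^(1/3)/(cos(a) + 1)^(1/3)


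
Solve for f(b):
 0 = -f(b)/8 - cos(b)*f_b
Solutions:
 f(b) = C1*(sin(b) - 1)^(1/16)/(sin(b) + 1)^(1/16)


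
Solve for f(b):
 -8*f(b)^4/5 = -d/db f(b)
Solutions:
 f(b) = 5^(1/3)*(-1/(C1 + 24*b))^(1/3)
 f(b) = 5^(1/3)*(-1/(C1 + 8*b))^(1/3)*(-3^(2/3) - 3*3^(1/6)*I)/6
 f(b) = 5^(1/3)*(-1/(C1 + 8*b))^(1/3)*(-3^(2/3) + 3*3^(1/6)*I)/6


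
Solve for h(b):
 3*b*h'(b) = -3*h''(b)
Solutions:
 h(b) = C1 + C2*erf(sqrt(2)*b/2)


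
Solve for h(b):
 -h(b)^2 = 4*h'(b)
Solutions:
 h(b) = 4/(C1 + b)


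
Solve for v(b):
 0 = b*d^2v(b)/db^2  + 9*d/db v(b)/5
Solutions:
 v(b) = C1 + C2/b^(4/5)


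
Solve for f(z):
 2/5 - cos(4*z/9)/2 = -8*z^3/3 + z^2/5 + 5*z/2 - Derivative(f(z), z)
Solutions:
 f(z) = C1 - 2*z^4/3 + z^3/15 + 5*z^2/4 - 2*z/5 + 9*sin(4*z/9)/8


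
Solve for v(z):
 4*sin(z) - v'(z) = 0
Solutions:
 v(z) = C1 - 4*cos(z)


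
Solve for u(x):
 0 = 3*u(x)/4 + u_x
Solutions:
 u(x) = C1*exp(-3*x/4)


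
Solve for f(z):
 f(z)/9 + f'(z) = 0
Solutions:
 f(z) = C1*exp(-z/9)


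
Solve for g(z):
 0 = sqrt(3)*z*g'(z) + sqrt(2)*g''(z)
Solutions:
 g(z) = C1 + C2*erf(6^(1/4)*z/2)


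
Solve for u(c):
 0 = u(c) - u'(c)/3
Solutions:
 u(c) = C1*exp(3*c)


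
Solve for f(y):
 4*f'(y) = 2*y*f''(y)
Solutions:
 f(y) = C1 + C2*y^3


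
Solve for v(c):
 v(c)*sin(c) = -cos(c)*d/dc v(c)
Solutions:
 v(c) = C1*cos(c)


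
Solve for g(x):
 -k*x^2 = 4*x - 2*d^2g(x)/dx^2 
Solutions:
 g(x) = C1 + C2*x + k*x^4/24 + x^3/3


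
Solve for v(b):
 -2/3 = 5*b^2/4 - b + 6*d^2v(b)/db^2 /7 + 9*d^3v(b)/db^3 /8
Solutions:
 v(b) = C1 + C2*b + C3*exp(-16*b/21) - 35*b^4/288 + 959*b^3/1152 - 67585*b^2/18432


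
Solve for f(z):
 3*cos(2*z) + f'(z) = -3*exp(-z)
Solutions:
 f(z) = C1 - 3*sin(2*z)/2 + 3*exp(-z)


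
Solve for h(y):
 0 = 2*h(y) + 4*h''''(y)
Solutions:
 h(y) = (C1*sin(2^(1/4)*y/2) + C2*cos(2^(1/4)*y/2))*exp(-2^(1/4)*y/2) + (C3*sin(2^(1/4)*y/2) + C4*cos(2^(1/4)*y/2))*exp(2^(1/4)*y/2)


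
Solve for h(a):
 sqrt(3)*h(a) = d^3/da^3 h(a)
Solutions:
 h(a) = C3*exp(3^(1/6)*a) + (C1*sin(3^(2/3)*a/2) + C2*cos(3^(2/3)*a/2))*exp(-3^(1/6)*a/2)


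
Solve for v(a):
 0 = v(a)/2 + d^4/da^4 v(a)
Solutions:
 v(a) = (C1*sin(2^(1/4)*a/2) + C2*cos(2^(1/4)*a/2))*exp(-2^(1/4)*a/2) + (C3*sin(2^(1/4)*a/2) + C4*cos(2^(1/4)*a/2))*exp(2^(1/4)*a/2)


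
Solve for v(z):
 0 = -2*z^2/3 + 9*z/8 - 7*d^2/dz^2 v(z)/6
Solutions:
 v(z) = C1 + C2*z - z^4/21 + 9*z^3/56


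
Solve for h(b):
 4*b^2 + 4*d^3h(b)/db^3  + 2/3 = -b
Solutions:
 h(b) = C1 + C2*b + C3*b^2 - b^5/60 - b^4/96 - b^3/36


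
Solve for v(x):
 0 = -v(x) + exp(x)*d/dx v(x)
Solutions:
 v(x) = C1*exp(-exp(-x))


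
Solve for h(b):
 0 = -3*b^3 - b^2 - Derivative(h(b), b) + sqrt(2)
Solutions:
 h(b) = C1 - 3*b^4/4 - b^3/3 + sqrt(2)*b


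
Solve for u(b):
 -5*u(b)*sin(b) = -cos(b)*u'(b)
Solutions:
 u(b) = C1/cos(b)^5


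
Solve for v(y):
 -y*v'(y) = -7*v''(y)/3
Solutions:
 v(y) = C1 + C2*erfi(sqrt(42)*y/14)


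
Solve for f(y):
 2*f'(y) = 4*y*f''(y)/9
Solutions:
 f(y) = C1 + C2*y^(11/2)


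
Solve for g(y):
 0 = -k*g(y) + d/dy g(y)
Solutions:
 g(y) = C1*exp(k*y)


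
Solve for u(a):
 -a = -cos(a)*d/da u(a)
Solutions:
 u(a) = C1 + Integral(a/cos(a), a)


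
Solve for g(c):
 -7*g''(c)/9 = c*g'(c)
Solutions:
 g(c) = C1 + C2*erf(3*sqrt(14)*c/14)


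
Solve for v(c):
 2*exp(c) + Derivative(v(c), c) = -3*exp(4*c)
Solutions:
 v(c) = C1 - 3*exp(4*c)/4 - 2*exp(c)


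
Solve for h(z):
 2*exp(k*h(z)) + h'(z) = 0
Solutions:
 h(z) = Piecewise((log(1/(C1*k + 2*k*z))/k, Ne(k, 0)), (nan, True))
 h(z) = Piecewise((C1 - 2*z, Eq(k, 0)), (nan, True))


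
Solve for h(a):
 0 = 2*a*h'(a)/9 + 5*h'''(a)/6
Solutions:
 h(a) = C1 + Integral(C2*airyai(-30^(2/3)*a/15) + C3*airybi(-30^(2/3)*a/15), a)


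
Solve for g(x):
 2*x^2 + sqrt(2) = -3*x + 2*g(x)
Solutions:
 g(x) = x^2 + 3*x/2 + sqrt(2)/2


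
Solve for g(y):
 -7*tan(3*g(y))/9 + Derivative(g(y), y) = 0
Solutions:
 g(y) = -asin(C1*exp(7*y/3))/3 + pi/3
 g(y) = asin(C1*exp(7*y/3))/3


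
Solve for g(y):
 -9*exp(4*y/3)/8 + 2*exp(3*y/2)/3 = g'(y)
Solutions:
 g(y) = C1 - 27*exp(4*y/3)/32 + 4*exp(3*y/2)/9


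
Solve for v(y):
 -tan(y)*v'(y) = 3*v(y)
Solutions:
 v(y) = C1/sin(y)^3


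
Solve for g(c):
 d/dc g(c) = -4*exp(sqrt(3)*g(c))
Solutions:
 g(c) = sqrt(3)*(2*log(1/(C1 + 4*c)) - log(3))/6


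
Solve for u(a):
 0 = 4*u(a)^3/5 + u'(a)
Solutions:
 u(a) = -sqrt(10)*sqrt(-1/(C1 - 4*a))/2
 u(a) = sqrt(10)*sqrt(-1/(C1 - 4*a))/2


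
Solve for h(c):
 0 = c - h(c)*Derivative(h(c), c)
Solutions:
 h(c) = -sqrt(C1 + c^2)
 h(c) = sqrt(C1 + c^2)


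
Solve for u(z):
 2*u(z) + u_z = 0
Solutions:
 u(z) = C1*exp(-2*z)


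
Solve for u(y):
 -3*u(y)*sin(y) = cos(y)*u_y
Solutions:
 u(y) = C1*cos(y)^3


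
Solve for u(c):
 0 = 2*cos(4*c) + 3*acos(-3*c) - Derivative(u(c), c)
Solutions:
 u(c) = C1 + 3*c*acos(-3*c) + sqrt(1 - 9*c^2) + sin(4*c)/2


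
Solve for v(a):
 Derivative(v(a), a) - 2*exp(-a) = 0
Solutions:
 v(a) = C1 - 2*exp(-a)


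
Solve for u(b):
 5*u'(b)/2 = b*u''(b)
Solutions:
 u(b) = C1 + C2*b^(7/2)


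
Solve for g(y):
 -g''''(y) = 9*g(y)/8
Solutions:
 g(y) = (C1*sin(2^(3/4)*sqrt(3)*y/4) + C2*cos(2^(3/4)*sqrt(3)*y/4))*exp(-2^(3/4)*sqrt(3)*y/4) + (C3*sin(2^(3/4)*sqrt(3)*y/4) + C4*cos(2^(3/4)*sqrt(3)*y/4))*exp(2^(3/4)*sqrt(3)*y/4)


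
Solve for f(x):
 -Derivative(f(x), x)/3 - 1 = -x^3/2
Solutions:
 f(x) = C1 + 3*x^4/8 - 3*x


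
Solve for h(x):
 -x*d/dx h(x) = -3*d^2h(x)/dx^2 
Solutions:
 h(x) = C1 + C2*erfi(sqrt(6)*x/6)


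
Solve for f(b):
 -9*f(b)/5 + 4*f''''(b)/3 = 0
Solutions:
 f(b) = C1*exp(-15^(3/4)*sqrt(2)*b/10) + C2*exp(15^(3/4)*sqrt(2)*b/10) + C3*sin(15^(3/4)*sqrt(2)*b/10) + C4*cos(15^(3/4)*sqrt(2)*b/10)


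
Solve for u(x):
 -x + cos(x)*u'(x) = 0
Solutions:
 u(x) = C1 + Integral(x/cos(x), x)


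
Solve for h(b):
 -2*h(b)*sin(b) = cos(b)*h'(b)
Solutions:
 h(b) = C1*cos(b)^2


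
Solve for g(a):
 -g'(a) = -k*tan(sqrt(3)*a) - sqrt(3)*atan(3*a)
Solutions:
 g(a) = C1 - sqrt(3)*k*log(cos(sqrt(3)*a))/3 + sqrt(3)*(a*atan(3*a) - log(9*a^2 + 1)/6)


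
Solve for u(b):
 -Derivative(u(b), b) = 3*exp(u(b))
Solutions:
 u(b) = log(1/(C1 + 3*b))


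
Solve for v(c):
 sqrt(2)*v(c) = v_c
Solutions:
 v(c) = C1*exp(sqrt(2)*c)


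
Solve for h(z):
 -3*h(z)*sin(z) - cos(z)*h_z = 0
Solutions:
 h(z) = C1*cos(z)^3


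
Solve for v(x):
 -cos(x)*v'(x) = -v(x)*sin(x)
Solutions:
 v(x) = C1/cos(x)


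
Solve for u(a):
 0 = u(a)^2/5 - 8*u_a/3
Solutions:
 u(a) = -40/(C1 + 3*a)


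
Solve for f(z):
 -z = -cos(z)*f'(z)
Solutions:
 f(z) = C1 + Integral(z/cos(z), z)


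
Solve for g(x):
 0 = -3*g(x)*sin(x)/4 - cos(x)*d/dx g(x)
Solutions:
 g(x) = C1*cos(x)^(3/4)


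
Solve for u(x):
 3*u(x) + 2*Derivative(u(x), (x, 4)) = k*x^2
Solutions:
 u(x) = k*x^2/3 + (C1*sin(6^(1/4)*x/2) + C2*cos(6^(1/4)*x/2))*exp(-6^(1/4)*x/2) + (C3*sin(6^(1/4)*x/2) + C4*cos(6^(1/4)*x/2))*exp(6^(1/4)*x/2)


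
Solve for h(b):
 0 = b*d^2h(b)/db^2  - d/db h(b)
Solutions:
 h(b) = C1 + C2*b^2


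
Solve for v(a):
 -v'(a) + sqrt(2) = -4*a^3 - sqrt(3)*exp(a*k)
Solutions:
 v(a) = C1 + a^4 + sqrt(2)*a + sqrt(3)*exp(a*k)/k


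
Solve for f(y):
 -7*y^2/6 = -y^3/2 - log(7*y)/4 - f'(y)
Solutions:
 f(y) = C1 - y^4/8 + 7*y^3/18 - y*log(y)/4 - y*log(7)/4 + y/4


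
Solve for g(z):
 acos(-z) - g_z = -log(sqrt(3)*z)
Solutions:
 g(z) = C1 + z*log(z) + z*acos(-z) - z + z*log(3)/2 + sqrt(1 - z^2)


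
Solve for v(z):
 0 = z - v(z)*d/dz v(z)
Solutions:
 v(z) = -sqrt(C1 + z^2)
 v(z) = sqrt(C1 + z^2)


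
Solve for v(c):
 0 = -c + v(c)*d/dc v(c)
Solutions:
 v(c) = -sqrt(C1 + c^2)
 v(c) = sqrt(C1 + c^2)


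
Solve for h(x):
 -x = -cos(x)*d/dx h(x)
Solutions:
 h(x) = C1 + Integral(x/cos(x), x)


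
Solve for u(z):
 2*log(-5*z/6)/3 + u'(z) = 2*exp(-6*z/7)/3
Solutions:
 u(z) = C1 - 2*z*log(-z)/3 + 2*z*(-log(5) + 1 + log(6))/3 - 7*exp(-6*z/7)/9


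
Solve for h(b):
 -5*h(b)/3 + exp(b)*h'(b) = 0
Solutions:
 h(b) = C1*exp(-5*exp(-b)/3)


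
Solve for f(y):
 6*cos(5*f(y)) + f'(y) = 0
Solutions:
 f(y) = -asin((C1 + exp(60*y))/(C1 - exp(60*y)))/5 + pi/5
 f(y) = asin((C1 + exp(60*y))/(C1 - exp(60*y)))/5


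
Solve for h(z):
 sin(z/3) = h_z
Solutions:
 h(z) = C1 - 3*cos(z/3)


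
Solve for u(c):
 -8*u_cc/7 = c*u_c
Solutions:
 u(c) = C1 + C2*erf(sqrt(7)*c/4)


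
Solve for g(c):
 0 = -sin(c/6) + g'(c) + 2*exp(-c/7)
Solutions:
 g(c) = C1 - 6*cos(c/6) + 14*exp(-c/7)


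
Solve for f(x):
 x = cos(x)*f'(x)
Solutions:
 f(x) = C1 + Integral(x/cos(x), x)


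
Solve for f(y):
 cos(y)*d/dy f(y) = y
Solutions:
 f(y) = C1 + Integral(y/cos(y), y)


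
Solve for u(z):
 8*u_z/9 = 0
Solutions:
 u(z) = C1


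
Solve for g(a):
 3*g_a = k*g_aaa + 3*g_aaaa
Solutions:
 g(a) = C1 + C2*exp(-a*(2*2^(1/3)*k^2/(2*k^3 + sqrt(-4*k^6 + (2*k^3 - 729)^2) - 729)^(1/3) + 2*k + 2^(2/3)*(2*k^3 + sqrt(-4*k^6 + (2*k^3 - 729)^2) - 729)^(1/3))/18) + C3*exp(a*(-8*2^(1/3)*k^2/((-1 + sqrt(3)*I)*(2*k^3 + sqrt(-4*k^6 + (2*k^3 - 729)^2) - 729)^(1/3)) - 4*k + 2^(2/3)*(2*k^3 + sqrt(-4*k^6 + (2*k^3 - 729)^2) - 729)^(1/3) - 2^(2/3)*sqrt(3)*I*(2*k^3 + sqrt(-4*k^6 + (2*k^3 - 729)^2) - 729)^(1/3))/36) + C4*exp(a*(8*2^(1/3)*k^2/((1 + sqrt(3)*I)*(2*k^3 + sqrt(-4*k^6 + (2*k^3 - 729)^2) - 729)^(1/3)) - 4*k + 2^(2/3)*(2*k^3 + sqrt(-4*k^6 + (2*k^3 - 729)^2) - 729)^(1/3) + 2^(2/3)*sqrt(3)*I*(2*k^3 + sqrt(-4*k^6 + (2*k^3 - 729)^2) - 729)^(1/3))/36)


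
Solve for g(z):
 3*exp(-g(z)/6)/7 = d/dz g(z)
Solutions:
 g(z) = 6*log(C1 + z/14)


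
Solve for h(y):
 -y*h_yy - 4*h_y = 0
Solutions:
 h(y) = C1 + C2/y^3


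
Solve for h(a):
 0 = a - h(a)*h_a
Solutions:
 h(a) = -sqrt(C1 + a^2)
 h(a) = sqrt(C1 + a^2)


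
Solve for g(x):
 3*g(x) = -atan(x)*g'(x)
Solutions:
 g(x) = C1*exp(-3*Integral(1/atan(x), x))


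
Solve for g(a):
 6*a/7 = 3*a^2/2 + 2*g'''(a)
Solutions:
 g(a) = C1 + C2*a + C3*a^2 - a^5/80 + a^4/56


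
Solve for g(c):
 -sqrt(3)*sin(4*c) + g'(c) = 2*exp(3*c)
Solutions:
 g(c) = C1 + 2*exp(3*c)/3 - sqrt(3)*cos(4*c)/4


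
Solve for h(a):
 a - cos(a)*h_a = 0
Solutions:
 h(a) = C1 + Integral(a/cos(a), a)


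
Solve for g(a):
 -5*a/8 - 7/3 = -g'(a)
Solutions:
 g(a) = C1 + 5*a^2/16 + 7*a/3


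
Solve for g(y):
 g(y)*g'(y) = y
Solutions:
 g(y) = -sqrt(C1 + y^2)
 g(y) = sqrt(C1 + y^2)


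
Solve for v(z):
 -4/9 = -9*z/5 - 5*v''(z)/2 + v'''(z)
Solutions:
 v(z) = C1 + C2*z + C3*exp(5*z/2) - 3*z^3/25 - 62*z^2/1125


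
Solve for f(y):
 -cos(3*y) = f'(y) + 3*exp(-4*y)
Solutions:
 f(y) = C1 - sin(3*y)/3 + 3*exp(-4*y)/4


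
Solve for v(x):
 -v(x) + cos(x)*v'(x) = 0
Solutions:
 v(x) = C1*sqrt(sin(x) + 1)/sqrt(sin(x) - 1)


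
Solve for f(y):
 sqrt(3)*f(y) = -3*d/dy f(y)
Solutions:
 f(y) = C1*exp(-sqrt(3)*y/3)


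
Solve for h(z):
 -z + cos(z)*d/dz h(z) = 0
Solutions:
 h(z) = C1 + Integral(z/cos(z), z)


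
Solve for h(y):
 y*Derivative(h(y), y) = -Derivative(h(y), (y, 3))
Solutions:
 h(y) = C1 + Integral(C2*airyai(-y) + C3*airybi(-y), y)


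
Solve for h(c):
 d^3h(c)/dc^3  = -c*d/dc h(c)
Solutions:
 h(c) = C1 + Integral(C2*airyai(-c) + C3*airybi(-c), c)


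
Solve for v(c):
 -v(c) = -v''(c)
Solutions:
 v(c) = C1*exp(-c) + C2*exp(c)


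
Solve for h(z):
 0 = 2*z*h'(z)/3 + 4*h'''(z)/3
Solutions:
 h(z) = C1 + Integral(C2*airyai(-2^(2/3)*z/2) + C3*airybi(-2^(2/3)*z/2), z)


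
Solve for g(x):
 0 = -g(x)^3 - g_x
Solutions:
 g(x) = -sqrt(2)*sqrt(-1/(C1 - x))/2
 g(x) = sqrt(2)*sqrt(-1/(C1 - x))/2


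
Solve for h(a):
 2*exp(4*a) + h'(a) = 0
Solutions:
 h(a) = C1 - exp(4*a)/2


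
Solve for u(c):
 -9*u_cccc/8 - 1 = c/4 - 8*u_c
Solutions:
 u(c) = C1 + C4*exp(4*3^(1/3)*c/3) + c^2/64 + c/8 + (C2*sin(2*3^(5/6)*c/3) + C3*cos(2*3^(5/6)*c/3))*exp(-2*3^(1/3)*c/3)


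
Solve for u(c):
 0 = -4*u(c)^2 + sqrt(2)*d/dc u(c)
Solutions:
 u(c) = -1/(C1 + 2*sqrt(2)*c)


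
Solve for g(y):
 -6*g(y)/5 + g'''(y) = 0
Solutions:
 g(y) = C3*exp(5^(2/3)*6^(1/3)*y/5) + (C1*sin(2^(1/3)*3^(5/6)*5^(2/3)*y/10) + C2*cos(2^(1/3)*3^(5/6)*5^(2/3)*y/10))*exp(-5^(2/3)*6^(1/3)*y/10)


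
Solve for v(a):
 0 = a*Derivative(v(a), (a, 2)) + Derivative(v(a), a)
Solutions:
 v(a) = C1 + C2*log(a)


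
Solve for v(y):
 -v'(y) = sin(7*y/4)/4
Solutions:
 v(y) = C1 + cos(7*y/4)/7


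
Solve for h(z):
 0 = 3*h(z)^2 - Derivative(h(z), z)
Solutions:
 h(z) = -1/(C1 + 3*z)


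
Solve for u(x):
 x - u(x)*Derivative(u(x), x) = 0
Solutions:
 u(x) = -sqrt(C1 + x^2)
 u(x) = sqrt(C1 + x^2)


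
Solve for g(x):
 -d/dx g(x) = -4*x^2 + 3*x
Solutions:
 g(x) = C1 + 4*x^3/3 - 3*x^2/2


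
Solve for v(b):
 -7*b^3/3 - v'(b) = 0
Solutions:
 v(b) = C1 - 7*b^4/12


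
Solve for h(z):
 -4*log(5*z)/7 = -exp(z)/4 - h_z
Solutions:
 h(z) = C1 + 4*z*log(z)/7 + 4*z*(-1 + log(5))/7 - exp(z)/4


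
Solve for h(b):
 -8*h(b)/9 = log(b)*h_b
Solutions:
 h(b) = C1*exp(-8*li(b)/9)


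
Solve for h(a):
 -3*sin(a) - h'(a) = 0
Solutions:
 h(a) = C1 + 3*cos(a)


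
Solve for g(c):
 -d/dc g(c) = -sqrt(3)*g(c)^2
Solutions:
 g(c) = -1/(C1 + sqrt(3)*c)


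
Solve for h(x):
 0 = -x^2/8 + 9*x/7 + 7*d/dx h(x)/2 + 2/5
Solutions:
 h(x) = C1 + x^3/84 - 9*x^2/49 - 4*x/35


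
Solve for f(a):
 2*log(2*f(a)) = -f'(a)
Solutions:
 Integral(1/(log(_y) + log(2)), (_y, f(a)))/2 = C1 - a


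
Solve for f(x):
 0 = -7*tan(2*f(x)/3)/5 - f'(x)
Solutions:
 f(x) = -3*asin(C1*exp(-14*x/15))/2 + 3*pi/2
 f(x) = 3*asin(C1*exp(-14*x/15))/2


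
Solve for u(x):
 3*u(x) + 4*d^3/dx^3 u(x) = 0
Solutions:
 u(x) = C3*exp(-6^(1/3)*x/2) + (C1*sin(2^(1/3)*3^(5/6)*x/4) + C2*cos(2^(1/3)*3^(5/6)*x/4))*exp(6^(1/3)*x/4)


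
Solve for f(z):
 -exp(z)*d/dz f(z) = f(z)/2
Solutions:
 f(z) = C1*exp(exp(-z)/2)


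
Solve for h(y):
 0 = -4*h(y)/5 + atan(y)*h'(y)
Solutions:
 h(y) = C1*exp(4*Integral(1/atan(y), y)/5)


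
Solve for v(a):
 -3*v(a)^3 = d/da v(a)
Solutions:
 v(a) = -sqrt(2)*sqrt(-1/(C1 - 3*a))/2
 v(a) = sqrt(2)*sqrt(-1/(C1 - 3*a))/2


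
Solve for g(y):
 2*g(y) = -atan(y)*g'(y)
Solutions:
 g(y) = C1*exp(-2*Integral(1/atan(y), y))


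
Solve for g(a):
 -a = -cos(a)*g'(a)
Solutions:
 g(a) = C1 + Integral(a/cos(a), a)


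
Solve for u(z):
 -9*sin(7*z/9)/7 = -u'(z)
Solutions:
 u(z) = C1 - 81*cos(7*z/9)/49


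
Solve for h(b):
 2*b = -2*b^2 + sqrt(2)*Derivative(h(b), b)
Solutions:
 h(b) = C1 + sqrt(2)*b^3/3 + sqrt(2)*b^2/2


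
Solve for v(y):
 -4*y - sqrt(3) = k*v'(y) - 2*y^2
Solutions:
 v(y) = C1 + 2*y^3/(3*k) - 2*y^2/k - sqrt(3)*y/k


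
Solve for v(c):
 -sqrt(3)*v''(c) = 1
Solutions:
 v(c) = C1 + C2*c - sqrt(3)*c^2/6


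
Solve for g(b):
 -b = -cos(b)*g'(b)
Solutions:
 g(b) = C1 + Integral(b/cos(b), b)


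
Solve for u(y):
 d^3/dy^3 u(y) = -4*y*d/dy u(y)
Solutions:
 u(y) = C1 + Integral(C2*airyai(-2^(2/3)*y) + C3*airybi(-2^(2/3)*y), y)


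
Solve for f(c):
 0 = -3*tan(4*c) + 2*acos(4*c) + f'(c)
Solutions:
 f(c) = C1 - 2*c*acos(4*c) + sqrt(1 - 16*c^2)/2 - 3*log(cos(4*c))/4


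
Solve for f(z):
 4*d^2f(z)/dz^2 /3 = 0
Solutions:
 f(z) = C1 + C2*z


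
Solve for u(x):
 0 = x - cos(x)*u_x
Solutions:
 u(x) = C1 + Integral(x/cos(x), x)


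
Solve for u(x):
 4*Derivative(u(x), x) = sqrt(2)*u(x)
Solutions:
 u(x) = C1*exp(sqrt(2)*x/4)


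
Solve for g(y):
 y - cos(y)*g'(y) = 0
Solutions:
 g(y) = C1 + Integral(y/cos(y), y)


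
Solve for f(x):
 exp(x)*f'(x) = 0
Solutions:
 f(x) = C1


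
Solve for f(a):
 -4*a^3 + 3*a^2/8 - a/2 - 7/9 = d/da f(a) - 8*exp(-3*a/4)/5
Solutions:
 f(a) = C1 - a^4 + a^3/8 - a^2/4 - 7*a/9 - 32*exp(-3*a/4)/15


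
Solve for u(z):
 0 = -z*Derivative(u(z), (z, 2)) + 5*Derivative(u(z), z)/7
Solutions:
 u(z) = C1 + C2*z^(12/7)


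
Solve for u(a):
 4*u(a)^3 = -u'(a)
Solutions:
 u(a) = -sqrt(2)*sqrt(-1/(C1 - 4*a))/2
 u(a) = sqrt(2)*sqrt(-1/(C1 - 4*a))/2


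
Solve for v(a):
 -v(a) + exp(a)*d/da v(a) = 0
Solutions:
 v(a) = C1*exp(-exp(-a))


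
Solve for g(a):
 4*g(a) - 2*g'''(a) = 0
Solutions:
 g(a) = C3*exp(2^(1/3)*a) + (C1*sin(2^(1/3)*sqrt(3)*a/2) + C2*cos(2^(1/3)*sqrt(3)*a/2))*exp(-2^(1/3)*a/2)


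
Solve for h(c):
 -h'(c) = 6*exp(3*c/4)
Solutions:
 h(c) = C1 - 8*exp(3*c/4)


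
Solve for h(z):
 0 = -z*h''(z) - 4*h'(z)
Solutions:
 h(z) = C1 + C2/z^3


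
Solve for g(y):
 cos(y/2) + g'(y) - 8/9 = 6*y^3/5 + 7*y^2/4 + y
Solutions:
 g(y) = C1 + 3*y^4/10 + 7*y^3/12 + y^2/2 + 8*y/9 - 2*sin(y/2)


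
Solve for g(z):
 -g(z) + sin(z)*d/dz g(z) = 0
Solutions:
 g(z) = C1*sqrt(cos(z) - 1)/sqrt(cos(z) + 1)


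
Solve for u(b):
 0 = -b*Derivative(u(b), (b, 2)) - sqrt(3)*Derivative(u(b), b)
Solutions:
 u(b) = C1 + C2*b^(1 - sqrt(3))


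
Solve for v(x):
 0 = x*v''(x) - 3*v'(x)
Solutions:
 v(x) = C1 + C2*x^4


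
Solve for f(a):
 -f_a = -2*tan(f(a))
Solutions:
 f(a) = pi - asin(C1*exp(2*a))
 f(a) = asin(C1*exp(2*a))


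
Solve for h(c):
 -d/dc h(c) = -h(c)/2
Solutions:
 h(c) = C1*exp(c/2)


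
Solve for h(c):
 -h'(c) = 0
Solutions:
 h(c) = C1


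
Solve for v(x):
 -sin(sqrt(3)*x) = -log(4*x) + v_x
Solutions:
 v(x) = C1 + x*log(x) - x + 2*x*log(2) + sqrt(3)*cos(sqrt(3)*x)/3


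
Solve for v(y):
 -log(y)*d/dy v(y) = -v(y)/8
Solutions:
 v(y) = C1*exp(li(y)/8)


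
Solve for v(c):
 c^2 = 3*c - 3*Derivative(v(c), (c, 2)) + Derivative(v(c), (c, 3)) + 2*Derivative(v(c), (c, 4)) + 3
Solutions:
 v(c) = C1 + C2*c + C3*exp(-3*c/2) + C4*exp(c) - c^4/36 + 7*c^3/54 + 11*c^2/27


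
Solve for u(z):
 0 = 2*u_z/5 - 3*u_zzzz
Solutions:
 u(z) = C1 + C4*exp(15^(2/3)*2^(1/3)*z/15) + (C2*sin(2^(1/3)*3^(1/6)*5^(2/3)*z/10) + C3*cos(2^(1/3)*3^(1/6)*5^(2/3)*z/10))*exp(-15^(2/3)*2^(1/3)*z/30)


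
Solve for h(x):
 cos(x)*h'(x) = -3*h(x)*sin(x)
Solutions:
 h(x) = C1*cos(x)^3


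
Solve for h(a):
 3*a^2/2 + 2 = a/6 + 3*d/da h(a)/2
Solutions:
 h(a) = C1 + a^3/3 - a^2/18 + 4*a/3


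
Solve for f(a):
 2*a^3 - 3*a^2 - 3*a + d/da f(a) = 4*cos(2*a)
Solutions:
 f(a) = C1 - a^4/2 + a^3 + 3*a^2/2 + 2*sin(2*a)


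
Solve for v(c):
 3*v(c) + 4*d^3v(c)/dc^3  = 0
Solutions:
 v(c) = C3*exp(-6^(1/3)*c/2) + (C1*sin(2^(1/3)*3^(5/6)*c/4) + C2*cos(2^(1/3)*3^(5/6)*c/4))*exp(6^(1/3)*c/4)


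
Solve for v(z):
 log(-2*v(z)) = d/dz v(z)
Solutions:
 -Integral(1/(log(-_y) + log(2)), (_y, v(z))) = C1 - z


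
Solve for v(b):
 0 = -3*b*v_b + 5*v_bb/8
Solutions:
 v(b) = C1 + C2*erfi(2*sqrt(15)*b/5)


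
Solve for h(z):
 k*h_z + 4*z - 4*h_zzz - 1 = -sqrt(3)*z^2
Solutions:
 h(z) = C1 + C2*exp(-sqrt(k)*z/2) + C3*exp(sqrt(k)*z/2) - sqrt(3)*z^3/(3*k) - 2*z^2/k + z/k - 8*sqrt(3)*z/k^2


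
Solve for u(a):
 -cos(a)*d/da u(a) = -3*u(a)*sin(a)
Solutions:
 u(a) = C1/cos(a)^3


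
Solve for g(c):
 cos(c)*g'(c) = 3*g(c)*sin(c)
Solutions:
 g(c) = C1/cos(c)^3


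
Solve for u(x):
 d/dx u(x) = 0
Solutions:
 u(x) = C1


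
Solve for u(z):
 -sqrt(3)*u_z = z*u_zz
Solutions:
 u(z) = C1 + C2*z^(1 - sqrt(3))


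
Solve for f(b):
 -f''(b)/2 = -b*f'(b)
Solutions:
 f(b) = C1 + C2*erfi(b)


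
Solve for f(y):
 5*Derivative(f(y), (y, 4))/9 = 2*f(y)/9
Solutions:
 f(y) = C1*exp(-2^(1/4)*5^(3/4)*y/5) + C2*exp(2^(1/4)*5^(3/4)*y/5) + C3*sin(2^(1/4)*5^(3/4)*y/5) + C4*cos(2^(1/4)*5^(3/4)*y/5)


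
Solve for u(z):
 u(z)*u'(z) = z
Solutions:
 u(z) = -sqrt(C1 + z^2)
 u(z) = sqrt(C1 + z^2)


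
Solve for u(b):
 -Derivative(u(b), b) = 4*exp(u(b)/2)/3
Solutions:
 u(b) = 2*log(1/(C1 + 4*b)) + 2*log(6)


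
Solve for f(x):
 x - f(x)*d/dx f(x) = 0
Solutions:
 f(x) = -sqrt(C1 + x^2)
 f(x) = sqrt(C1 + x^2)


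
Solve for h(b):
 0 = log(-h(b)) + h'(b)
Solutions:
 -li(-h(b)) = C1 - b


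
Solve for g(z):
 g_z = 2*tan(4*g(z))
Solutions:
 g(z) = -asin(C1*exp(8*z))/4 + pi/4
 g(z) = asin(C1*exp(8*z))/4


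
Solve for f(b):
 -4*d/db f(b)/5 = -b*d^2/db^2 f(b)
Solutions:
 f(b) = C1 + C2*b^(9/5)


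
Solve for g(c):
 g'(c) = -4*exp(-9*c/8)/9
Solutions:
 g(c) = C1 + 32*exp(-9*c/8)/81


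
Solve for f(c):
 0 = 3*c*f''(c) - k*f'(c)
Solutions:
 f(c) = C1 + c^(re(k)/3 + 1)*(C2*sin(log(c)*Abs(im(k))/3) + C3*cos(log(c)*im(k)/3))


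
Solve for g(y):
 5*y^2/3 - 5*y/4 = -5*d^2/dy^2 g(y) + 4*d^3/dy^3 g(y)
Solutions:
 g(y) = C1 + C2*y + C3*exp(5*y/4) - y^4/36 - 17*y^3/360 - 17*y^2/150


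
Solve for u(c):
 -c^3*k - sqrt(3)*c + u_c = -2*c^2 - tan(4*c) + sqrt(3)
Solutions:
 u(c) = C1 + c^4*k/4 - 2*c^3/3 + sqrt(3)*c^2/2 + sqrt(3)*c + log(cos(4*c))/4


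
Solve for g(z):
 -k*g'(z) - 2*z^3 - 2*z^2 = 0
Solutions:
 g(z) = C1 - z^4/(2*k) - 2*z^3/(3*k)


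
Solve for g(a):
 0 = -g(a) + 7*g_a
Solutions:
 g(a) = C1*exp(a/7)


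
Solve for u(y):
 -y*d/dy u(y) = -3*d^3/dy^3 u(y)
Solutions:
 u(y) = C1 + Integral(C2*airyai(3^(2/3)*y/3) + C3*airybi(3^(2/3)*y/3), y)


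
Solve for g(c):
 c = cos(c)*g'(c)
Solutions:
 g(c) = C1 + Integral(c/cos(c), c)


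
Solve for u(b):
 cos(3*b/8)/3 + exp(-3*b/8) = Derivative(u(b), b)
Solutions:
 u(b) = C1 + 8*sin(3*b/8)/9 - 8*exp(-3*b/8)/3


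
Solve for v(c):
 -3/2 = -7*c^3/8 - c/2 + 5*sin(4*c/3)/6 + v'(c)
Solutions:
 v(c) = C1 + 7*c^4/32 + c^2/4 - 3*c/2 + 5*cos(4*c/3)/8


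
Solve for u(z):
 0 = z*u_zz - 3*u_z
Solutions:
 u(z) = C1 + C2*z^4


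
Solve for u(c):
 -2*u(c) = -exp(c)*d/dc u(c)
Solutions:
 u(c) = C1*exp(-2*exp(-c))


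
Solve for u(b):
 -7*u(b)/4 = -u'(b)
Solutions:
 u(b) = C1*exp(7*b/4)


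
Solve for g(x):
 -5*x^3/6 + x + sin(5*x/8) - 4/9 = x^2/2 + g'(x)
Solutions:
 g(x) = C1 - 5*x^4/24 - x^3/6 + x^2/2 - 4*x/9 - 8*cos(5*x/8)/5


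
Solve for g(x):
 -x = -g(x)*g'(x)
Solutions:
 g(x) = -sqrt(C1 + x^2)
 g(x) = sqrt(C1 + x^2)


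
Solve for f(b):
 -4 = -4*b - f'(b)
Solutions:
 f(b) = C1 - 2*b^2 + 4*b


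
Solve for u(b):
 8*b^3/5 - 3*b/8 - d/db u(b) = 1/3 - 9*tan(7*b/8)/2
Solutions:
 u(b) = C1 + 2*b^4/5 - 3*b^2/16 - b/3 - 36*log(cos(7*b/8))/7


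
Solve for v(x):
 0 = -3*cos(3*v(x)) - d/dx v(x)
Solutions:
 v(x) = -asin((C1 + exp(18*x))/(C1 - exp(18*x)))/3 + pi/3
 v(x) = asin((C1 + exp(18*x))/(C1 - exp(18*x)))/3


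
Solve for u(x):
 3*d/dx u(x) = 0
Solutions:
 u(x) = C1


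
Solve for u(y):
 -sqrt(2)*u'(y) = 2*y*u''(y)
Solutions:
 u(y) = C1 + C2*y^(1 - sqrt(2)/2)


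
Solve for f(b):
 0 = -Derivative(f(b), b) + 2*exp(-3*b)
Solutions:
 f(b) = C1 - 2*exp(-3*b)/3


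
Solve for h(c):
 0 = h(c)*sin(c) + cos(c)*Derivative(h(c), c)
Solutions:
 h(c) = C1*cos(c)


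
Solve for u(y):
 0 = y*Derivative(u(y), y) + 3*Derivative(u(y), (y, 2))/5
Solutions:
 u(y) = C1 + C2*erf(sqrt(30)*y/6)


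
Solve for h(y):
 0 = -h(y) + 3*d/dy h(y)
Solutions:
 h(y) = C1*exp(y/3)


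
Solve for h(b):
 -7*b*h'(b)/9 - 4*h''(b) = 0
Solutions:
 h(b) = C1 + C2*erf(sqrt(14)*b/12)


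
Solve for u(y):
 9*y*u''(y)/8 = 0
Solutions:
 u(y) = C1 + C2*y


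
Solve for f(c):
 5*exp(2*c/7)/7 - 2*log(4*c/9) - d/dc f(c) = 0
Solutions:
 f(c) = C1 - 2*c*log(c) + 2*c*(-2*log(2) + 1 + 2*log(3)) + 5*exp(2*c/7)/2


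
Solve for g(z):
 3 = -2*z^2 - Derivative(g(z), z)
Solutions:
 g(z) = C1 - 2*z^3/3 - 3*z


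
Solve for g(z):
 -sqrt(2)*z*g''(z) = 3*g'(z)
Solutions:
 g(z) = C1 + C2*z^(1 - 3*sqrt(2)/2)


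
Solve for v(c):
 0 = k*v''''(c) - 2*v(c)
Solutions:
 v(c) = C1*exp(-2^(1/4)*c*(1/k)^(1/4)) + C2*exp(2^(1/4)*c*(1/k)^(1/4)) + C3*exp(-2^(1/4)*I*c*(1/k)^(1/4)) + C4*exp(2^(1/4)*I*c*(1/k)^(1/4))


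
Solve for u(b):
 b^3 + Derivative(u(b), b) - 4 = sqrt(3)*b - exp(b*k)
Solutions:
 u(b) = C1 - b^4/4 + sqrt(3)*b^2/2 + 4*b - exp(b*k)/k


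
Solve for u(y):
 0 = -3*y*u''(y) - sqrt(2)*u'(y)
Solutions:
 u(y) = C1 + C2*y^(1 - sqrt(2)/3)


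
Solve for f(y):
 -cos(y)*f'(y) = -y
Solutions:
 f(y) = C1 + Integral(y/cos(y), y)


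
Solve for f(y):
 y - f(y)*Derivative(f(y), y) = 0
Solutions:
 f(y) = -sqrt(C1 + y^2)
 f(y) = sqrt(C1 + y^2)


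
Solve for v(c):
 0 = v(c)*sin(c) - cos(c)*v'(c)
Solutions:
 v(c) = C1/cos(c)


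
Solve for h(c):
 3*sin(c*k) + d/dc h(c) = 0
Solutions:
 h(c) = C1 + 3*cos(c*k)/k


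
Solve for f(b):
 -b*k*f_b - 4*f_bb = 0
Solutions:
 f(b) = Piecewise((-sqrt(2)*sqrt(pi)*C1*erf(sqrt(2)*b*sqrt(k)/4)/sqrt(k) - C2, (k > 0) | (k < 0)), (-C1*b - C2, True))


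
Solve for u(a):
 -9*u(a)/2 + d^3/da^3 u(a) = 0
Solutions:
 u(a) = C3*exp(6^(2/3)*a/2) + (C1*sin(3*2^(2/3)*3^(1/6)*a/4) + C2*cos(3*2^(2/3)*3^(1/6)*a/4))*exp(-6^(2/3)*a/4)


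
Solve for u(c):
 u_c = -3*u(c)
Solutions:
 u(c) = C1*exp(-3*c)


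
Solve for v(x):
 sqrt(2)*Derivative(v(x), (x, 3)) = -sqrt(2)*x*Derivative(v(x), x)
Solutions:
 v(x) = C1 + Integral(C2*airyai(-x) + C3*airybi(-x), x)


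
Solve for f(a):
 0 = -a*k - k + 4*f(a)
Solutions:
 f(a) = k*(a + 1)/4


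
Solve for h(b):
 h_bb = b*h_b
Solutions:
 h(b) = C1 + C2*erfi(sqrt(2)*b/2)


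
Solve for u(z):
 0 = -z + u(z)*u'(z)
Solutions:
 u(z) = -sqrt(C1 + z^2)
 u(z) = sqrt(C1 + z^2)


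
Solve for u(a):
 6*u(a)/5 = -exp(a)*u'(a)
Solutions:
 u(a) = C1*exp(6*exp(-a)/5)


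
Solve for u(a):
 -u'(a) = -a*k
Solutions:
 u(a) = C1 + a^2*k/2


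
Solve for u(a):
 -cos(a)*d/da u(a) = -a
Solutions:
 u(a) = C1 + Integral(a/cos(a), a)


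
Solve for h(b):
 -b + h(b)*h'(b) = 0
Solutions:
 h(b) = -sqrt(C1 + b^2)
 h(b) = sqrt(C1 + b^2)


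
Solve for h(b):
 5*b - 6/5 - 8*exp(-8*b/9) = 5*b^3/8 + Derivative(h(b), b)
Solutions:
 h(b) = C1 - 5*b^4/32 + 5*b^2/2 - 6*b/5 + 9*exp(-8*b/9)


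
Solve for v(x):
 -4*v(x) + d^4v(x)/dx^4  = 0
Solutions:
 v(x) = C1*exp(-sqrt(2)*x) + C2*exp(sqrt(2)*x) + C3*sin(sqrt(2)*x) + C4*cos(sqrt(2)*x)


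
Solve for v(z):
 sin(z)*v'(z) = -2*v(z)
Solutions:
 v(z) = C1*(cos(z) + 1)/(cos(z) - 1)


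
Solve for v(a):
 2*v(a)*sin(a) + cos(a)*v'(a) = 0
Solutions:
 v(a) = C1*cos(a)^2


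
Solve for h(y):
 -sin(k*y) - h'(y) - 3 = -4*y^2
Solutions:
 h(y) = C1 + 4*y^3/3 - 3*y + cos(k*y)/k


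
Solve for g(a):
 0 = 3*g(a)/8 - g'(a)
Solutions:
 g(a) = C1*exp(3*a/8)


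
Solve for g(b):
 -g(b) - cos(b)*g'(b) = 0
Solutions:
 g(b) = C1*sqrt(sin(b) - 1)/sqrt(sin(b) + 1)


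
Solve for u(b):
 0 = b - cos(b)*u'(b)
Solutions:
 u(b) = C1 + Integral(b/cos(b), b)


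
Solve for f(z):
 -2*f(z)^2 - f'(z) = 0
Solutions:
 f(z) = 1/(C1 + 2*z)


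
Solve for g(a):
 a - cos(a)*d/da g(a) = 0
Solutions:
 g(a) = C1 + Integral(a/cos(a), a)


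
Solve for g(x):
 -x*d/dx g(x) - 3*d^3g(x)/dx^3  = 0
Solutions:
 g(x) = C1 + Integral(C2*airyai(-3^(2/3)*x/3) + C3*airybi(-3^(2/3)*x/3), x)


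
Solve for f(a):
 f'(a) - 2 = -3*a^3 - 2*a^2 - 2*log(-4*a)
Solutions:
 f(a) = C1 - 3*a^4/4 - 2*a^3/3 - 2*a*log(-a) + 4*a*(1 - log(2))


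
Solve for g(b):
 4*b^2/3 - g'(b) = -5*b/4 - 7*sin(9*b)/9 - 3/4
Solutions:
 g(b) = C1 + 4*b^3/9 + 5*b^2/8 + 3*b/4 - 7*cos(9*b)/81


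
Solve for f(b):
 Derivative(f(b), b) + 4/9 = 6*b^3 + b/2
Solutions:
 f(b) = C1 + 3*b^4/2 + b^2/4 - 4*b/9


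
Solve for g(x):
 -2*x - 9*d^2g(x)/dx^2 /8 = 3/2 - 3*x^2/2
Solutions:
 g(x) = C1 + C2*x + x^4/9 - 8*x^3/27 - 2*x^2/3


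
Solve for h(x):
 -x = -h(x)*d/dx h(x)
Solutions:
 h(x) = -sqrt(C1 + x^2)
 h(x) = sqrt(C1 + x^2)


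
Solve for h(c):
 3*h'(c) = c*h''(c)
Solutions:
 h(c) = C1 + C2*c^4


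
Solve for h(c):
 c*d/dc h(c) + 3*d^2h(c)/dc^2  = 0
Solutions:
 h(c) = C1 + C2*erf(sqrt(6)*c/6)


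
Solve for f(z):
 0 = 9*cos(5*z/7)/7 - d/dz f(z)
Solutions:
 f(z) = C1 + 9*sin(5*z/7)/5


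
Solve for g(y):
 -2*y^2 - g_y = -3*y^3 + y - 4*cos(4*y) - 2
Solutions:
 g(y) = C1 + 3*y^4/4 - 2*y^3/3 - y^2/2 + 2*y + sin(4*y)


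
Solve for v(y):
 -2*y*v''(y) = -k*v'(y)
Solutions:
 v(y) = C1 + y^(re(k)/2 + 1)*(C2*sin(log(y)*Abs(im(k))/2) + C3*cos(log(y)*im(k)/2))


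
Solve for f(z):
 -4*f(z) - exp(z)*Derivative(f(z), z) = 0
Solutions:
 f(z) = C1*exp(4*exp(-z))


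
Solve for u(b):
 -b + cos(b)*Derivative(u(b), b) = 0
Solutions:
 u(b) = C1 + Integral(b/cos(b), b)


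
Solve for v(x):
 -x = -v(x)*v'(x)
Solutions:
 v(x) = -sqrt(C1 + x^2)
 v(x) = sqrt(C1 + x^2)


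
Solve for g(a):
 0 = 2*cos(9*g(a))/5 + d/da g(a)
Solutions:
 2*a/5 - log(sin(9*g(a)) - 1)/18 + log(sin(9*g(a)) + 1)/18 = C1


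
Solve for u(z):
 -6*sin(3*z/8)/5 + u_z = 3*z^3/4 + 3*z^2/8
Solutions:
 u(z) = C1 + 3*z^4/16 + z^3/8 - 16*cos(3*z/8)/5


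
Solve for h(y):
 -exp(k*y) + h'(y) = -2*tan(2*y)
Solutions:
 h(y) = C1 + Piecewise((exp(k*y)/k, Ne(k, 0)), (y, True)) + log(cos(2*y))


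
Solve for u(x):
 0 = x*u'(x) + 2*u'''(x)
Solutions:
 u(x) = C1 + Integral(C2*airyai(-2^(2/3)*x/2) + C3*airybi(-2^(2/3)*x/2), x)


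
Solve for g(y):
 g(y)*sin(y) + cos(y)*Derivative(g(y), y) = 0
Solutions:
 g(y) = C1*cos(y)


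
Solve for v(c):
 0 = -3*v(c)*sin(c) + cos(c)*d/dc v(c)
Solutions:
 v(c) = C1/cos(c)^3


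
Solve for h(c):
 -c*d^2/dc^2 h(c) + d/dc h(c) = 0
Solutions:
 h(c) = C1 + C2*c^2


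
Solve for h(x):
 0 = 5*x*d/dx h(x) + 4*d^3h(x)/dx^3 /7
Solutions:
 h(x) = C1 + Integral(C2*airyai(-70^(1/3)*x/2) + C3*airybi(-70^(1/3)*x/2), x)


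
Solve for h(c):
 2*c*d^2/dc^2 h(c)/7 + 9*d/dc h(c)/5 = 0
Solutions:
 h(c) = C1 + C2/c^(53/10)


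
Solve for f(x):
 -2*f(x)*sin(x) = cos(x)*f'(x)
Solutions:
 f(x) = C1*cos(x)^2


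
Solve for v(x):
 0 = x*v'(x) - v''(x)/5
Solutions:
 v(x) = C1 + C2*erfi(sqrt(10)*x/2)


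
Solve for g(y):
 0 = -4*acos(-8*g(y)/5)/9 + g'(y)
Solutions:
 Integral(1/acos(-8*_y/5), (_y, g(y))) = C1 + 4*y/9


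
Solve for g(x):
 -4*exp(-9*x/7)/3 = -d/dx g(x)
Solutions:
 g(x) = C1 - 28*exp(-9*x/7)/27


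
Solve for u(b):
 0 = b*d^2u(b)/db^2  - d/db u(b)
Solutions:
 u(b) = C1 + C2*b^2


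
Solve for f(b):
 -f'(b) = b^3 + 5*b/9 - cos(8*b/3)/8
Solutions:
 f(b) = C1 - b^4/4 - 5*b^2/18 + 3*sin(8*b/3)/64


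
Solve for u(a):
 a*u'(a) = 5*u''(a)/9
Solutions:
 u(a) = C1 + C2*erfi(3*sqrt(10)*a/10)


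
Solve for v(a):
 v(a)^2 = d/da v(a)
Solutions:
 v(a) = -1/(C1 + a)


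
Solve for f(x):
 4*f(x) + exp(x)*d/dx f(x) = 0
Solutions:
 f(x) = C1*exp(4*exp(-x))


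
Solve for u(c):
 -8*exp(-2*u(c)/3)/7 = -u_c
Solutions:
 u(c) = 3*log(-sqrt(C1 + 8*c)) - 3*log(21) + 3*log(42)/2
 u(c) = 3*log(C1 + 8*c)/2 - 3*log(21) + 3*log(42)/2


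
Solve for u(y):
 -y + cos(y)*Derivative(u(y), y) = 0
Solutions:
 u(y) = C1 + Integral(y/cos(y), y)


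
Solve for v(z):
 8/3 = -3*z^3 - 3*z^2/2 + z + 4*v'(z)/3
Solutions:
 v(z) = C1 + 9*z^4/16 + 3*z^3/8 - 3*z^2/8 + 2*z


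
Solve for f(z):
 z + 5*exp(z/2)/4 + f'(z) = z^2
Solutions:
 f(z) = C1 + z^3/3 - z^2/2 - 5*exp(z/2)/2


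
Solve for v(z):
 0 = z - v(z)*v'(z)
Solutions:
 v(z) = -sqrt(C1 + z^2)
 v(z) = sqrt(C1 + z^2)


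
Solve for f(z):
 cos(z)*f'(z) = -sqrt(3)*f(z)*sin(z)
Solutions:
 f(z) = C1*cos(z)^(sqrt(3))


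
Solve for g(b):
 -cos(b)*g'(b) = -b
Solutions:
 g(b) = C1 + Integral(b/cos(b), b)


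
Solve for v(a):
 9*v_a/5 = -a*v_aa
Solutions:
 v(a) = C1 + C2/a^(4/5)


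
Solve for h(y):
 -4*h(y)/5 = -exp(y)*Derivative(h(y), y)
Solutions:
 h(y) = C1*exp(-4*exp(-y)/5)


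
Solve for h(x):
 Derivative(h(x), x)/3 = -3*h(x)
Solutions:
 h(x) = C1*exp(-9*x)


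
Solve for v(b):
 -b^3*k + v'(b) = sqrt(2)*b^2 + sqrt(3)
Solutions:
 v(b) = C1 + b^4*k/4 + sqrt(2)*b^3/3 + sqrt(3)*b


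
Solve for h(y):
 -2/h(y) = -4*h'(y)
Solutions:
 h(y) = -sqrt(C1 + y)
 h(y) = sqrt(C1 + y)


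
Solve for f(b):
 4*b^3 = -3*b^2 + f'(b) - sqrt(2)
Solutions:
 f(b) = C1 + b^4 + b^3 + sqrt(2)*b


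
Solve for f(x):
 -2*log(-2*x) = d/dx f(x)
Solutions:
 f(x) = C1 - 2*x*log(-x) + 2*x*(1 - log(2))


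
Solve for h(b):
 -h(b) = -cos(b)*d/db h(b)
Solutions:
 h(b) = C1*sqrt(sin(b) + 1)/sqrt(sin(b) - 1)


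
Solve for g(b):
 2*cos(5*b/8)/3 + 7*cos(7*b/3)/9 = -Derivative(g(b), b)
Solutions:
 g(b) = C1 - 16*sin(5*b/8)/15 - sin(7*b/3)/3


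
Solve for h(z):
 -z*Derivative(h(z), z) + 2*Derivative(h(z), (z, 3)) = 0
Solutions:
 h(z) = C1 + Integral(C2*airyai(2^(2/3)*z/2) + C3*airybi(2^(2/3)*z/2), z)


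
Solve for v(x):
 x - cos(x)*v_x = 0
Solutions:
 v(x) = C1 + Integral(x/cos(x), x)


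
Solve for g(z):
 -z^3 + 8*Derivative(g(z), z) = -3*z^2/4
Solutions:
 g(z) = C1 + z^4/32 - z^3/32


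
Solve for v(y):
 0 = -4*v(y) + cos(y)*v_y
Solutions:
 v(y) = C1*(sin(y)^2 + 2*sin(y) + 1)/(sin(y)^2 - 2*sin(y) + 1)


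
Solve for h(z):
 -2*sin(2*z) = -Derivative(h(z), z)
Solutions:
 h(z) = C1 - cos(2*z)


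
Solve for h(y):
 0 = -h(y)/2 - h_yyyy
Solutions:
 h(y) = (C1*sin(2^(1/4)*y/2) + C2*cos(2^(1/4)*y/2))*exp(-2^(1/4)*y/2) + (C3*sin(2^(1/4)*y/2) + C4*cos(2^(1/4)*y/2))*exp(2^(1/4)*y/2)


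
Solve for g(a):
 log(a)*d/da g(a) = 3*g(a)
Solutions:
 g(a) = C1*exp(3*li(a))


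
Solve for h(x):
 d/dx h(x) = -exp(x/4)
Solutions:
 h(x) = C1 - 4*exp(x/4)


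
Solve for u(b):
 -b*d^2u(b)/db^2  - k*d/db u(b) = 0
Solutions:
 u(b) = C1 + b^(1 - re(k))*(C2*sin(log(b)*Abs(im(k))) + C3*cos(log(b)*im(k)))


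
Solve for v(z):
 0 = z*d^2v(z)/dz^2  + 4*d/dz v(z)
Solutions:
 v(z) = C1 + C2/z^3
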